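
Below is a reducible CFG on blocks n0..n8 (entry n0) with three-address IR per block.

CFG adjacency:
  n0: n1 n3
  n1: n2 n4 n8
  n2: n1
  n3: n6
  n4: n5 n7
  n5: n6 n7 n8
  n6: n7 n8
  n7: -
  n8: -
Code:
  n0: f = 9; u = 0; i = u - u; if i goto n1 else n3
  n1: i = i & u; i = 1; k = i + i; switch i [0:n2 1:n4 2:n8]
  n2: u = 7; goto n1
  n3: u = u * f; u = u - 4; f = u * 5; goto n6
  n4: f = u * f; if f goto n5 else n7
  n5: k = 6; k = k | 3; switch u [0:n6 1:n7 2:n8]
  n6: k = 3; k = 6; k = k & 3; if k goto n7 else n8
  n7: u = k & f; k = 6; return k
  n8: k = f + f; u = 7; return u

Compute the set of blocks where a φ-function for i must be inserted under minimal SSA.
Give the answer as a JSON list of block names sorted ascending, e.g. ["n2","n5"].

idom tree: n1←n0 n2←n1 n3←n0 n4←n1 n5←n4 n6←n0 n7←n0 n8←n0
Join-block Dom:
  n1: preds {n0,n2}: {n0} ∩ {n0,n1,n2} = {n0}; idom=n0
  n6: preds {n3,n5}: {n0,n3} ∩ {n0,n1,n4,n5} = {n0}; idom=n0
  n7: preds {n4,n5,n6}: {n0,n1,n4} ∩ {n0,n1,n4,n5} ∩ {n0,n6} = {n0}; idom=n0
  n8: preds {n1,n5,n6}: {n0,n1} ∩ {n0,n1,n4,n5} ∩ {n0,n6} = {n0}; idom=n0

DF derivation:
  join n1 pred n0: · stop@n0
  join n1 pred n2: n2→n1 stop@n0
  join n6 pred n3: n3 stop@n0
  join n6 pred n5: n5→n4→n1 stop@n0
  join n7 pred n4: n4→n1 stop@n0
  join n7 pred n5: n5→n4→n1 stop@n0
  join n7 pred n6: n6 stop@n0
  join n8 pred n1: n1 stop@n0
  join n8 pred n5: n5→n4→n1 stop@n0
  join n8 pred n6: n6 stop@n0
  n0 → ∅
  n1 → {n1,n6,n7,n8}
  n2 → {n1}
  n3 → {n6}
  n4 → {n6,n7,n8}
  n5 → {n6,n7,n8}
  n6 → {n7,n8}
  n7 → ∅
  n8 → ∅

φ for i: defs {n0,n1}
  DF⁺ = {n1,n6,n7,n8}

Answer: ["n1", "n6", "n7", "n8"]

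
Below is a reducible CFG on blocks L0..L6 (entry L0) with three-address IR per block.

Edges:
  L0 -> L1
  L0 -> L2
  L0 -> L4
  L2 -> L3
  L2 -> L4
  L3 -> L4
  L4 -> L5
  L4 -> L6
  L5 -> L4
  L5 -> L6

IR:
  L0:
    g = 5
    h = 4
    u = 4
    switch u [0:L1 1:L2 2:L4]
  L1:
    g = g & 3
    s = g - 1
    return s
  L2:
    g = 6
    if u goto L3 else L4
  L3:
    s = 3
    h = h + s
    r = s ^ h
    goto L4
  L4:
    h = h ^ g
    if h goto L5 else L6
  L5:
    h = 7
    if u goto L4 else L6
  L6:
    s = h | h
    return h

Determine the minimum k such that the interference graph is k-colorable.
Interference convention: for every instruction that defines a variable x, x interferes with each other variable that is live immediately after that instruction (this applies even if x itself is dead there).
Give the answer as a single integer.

Answer: 4

Working:
def/use:
  L0: def={g,h,u} ue=∅
  L1: def={g,s} ue={g}
  L2: def={g} ue={u}
  L3: def={h,r,s} ue={h}
  L4: def={h} ue={g,h}
  L5: def={h} ue={u}
  L6: def={s} ue={h}

Backward fixpoint:
  live L0: ∅→{g,h,u}
  live L1: {g}→∅
  live L2: {h,u}→{g,h,u}
  live L3: {g,h,u}→{g,h,u}
  live L4: {g,h,u}→{g,h,u}
  live L5: {g,u}→{g,h,u}
  live L6: {h}→∅

Interference:
  g — {h,r,s,u}
  h — {g,r,s,u}
  r — {g,h,u}
  s — {g,h,u}
  u — {g,h,r,s}

Colouring:
  clique {g,h,r,u} ⇒ need ≥ 4
  assign g→c0 h→c1 r→c3 s→c3 u→c2 — no edge inside a register ⇒ χ ≤ 4
  χ = 4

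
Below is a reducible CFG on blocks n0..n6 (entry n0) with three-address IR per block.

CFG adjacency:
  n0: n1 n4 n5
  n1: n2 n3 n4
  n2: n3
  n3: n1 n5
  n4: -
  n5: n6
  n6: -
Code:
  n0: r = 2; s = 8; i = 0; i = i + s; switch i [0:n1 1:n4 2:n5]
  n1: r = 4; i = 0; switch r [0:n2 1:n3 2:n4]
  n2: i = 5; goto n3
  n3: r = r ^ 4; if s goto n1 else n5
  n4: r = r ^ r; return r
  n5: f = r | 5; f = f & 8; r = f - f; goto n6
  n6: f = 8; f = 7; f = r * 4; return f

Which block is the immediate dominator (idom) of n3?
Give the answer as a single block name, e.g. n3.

Answer: n1

Analysis:
idom tree: n1←n0 n2←n1 n3←n1 n4←n0 n5←n0 n6←n5
Join-block Dom:
  n1: preds {n0,n3}: {n0} ∩ {n0,n1,n3} = {n0}; idom=n0
  n3: preds {n1,n2}: {n0,n1} ∩ {n0,n1,n2} = {n0,n1}; idom=n1
  n4: preds {n0,n1}: {n0} ∩ {n0,n1} = {n0}; idom=n0
  n5: preds {n0,n3}: {n0} ∩ {n0,n1,n3} = {n0}; idom=n0

idom(n3) = n1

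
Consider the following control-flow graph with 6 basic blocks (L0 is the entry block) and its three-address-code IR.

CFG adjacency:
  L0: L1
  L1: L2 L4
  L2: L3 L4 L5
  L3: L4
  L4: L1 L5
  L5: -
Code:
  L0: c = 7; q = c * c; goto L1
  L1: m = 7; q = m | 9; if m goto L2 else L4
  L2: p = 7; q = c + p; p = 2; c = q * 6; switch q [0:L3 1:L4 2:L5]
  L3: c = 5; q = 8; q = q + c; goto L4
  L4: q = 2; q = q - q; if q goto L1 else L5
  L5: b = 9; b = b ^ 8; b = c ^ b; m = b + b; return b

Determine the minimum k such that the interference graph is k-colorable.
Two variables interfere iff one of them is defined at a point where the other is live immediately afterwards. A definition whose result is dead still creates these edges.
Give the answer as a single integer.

Block summaries:
  L0: def={c,q} ue=∅
  L1: def={m,q} ue=∅
  L2: def={c,p,q} ue={c}
  L3: def={c,q} ue=∅
  L4: def={q} ue=∅
  L5: def={b,m} ue={c}

Backward fixpoint:
  L0: in=∅ out={c}
  L1: in={c} out={c}
  L2: in={c} out={c}
  L3: in=∅ out={c}
  L4: in={c} out={c}
  L5: in={c} out=∅

Interfere edges:
  b: {c,m}
  c: {b,m,p,q}
  m: {b,c,q}
  p: {c,q}
  q: {c,m,p}

Colouring:
  {b,c,m} pairwise interfere (3-clique) ⇒ χ ≥ 3
  3-colouring: c0={c}  c1={m,p}  c2={b,q}
  χ = 3

Answer: 3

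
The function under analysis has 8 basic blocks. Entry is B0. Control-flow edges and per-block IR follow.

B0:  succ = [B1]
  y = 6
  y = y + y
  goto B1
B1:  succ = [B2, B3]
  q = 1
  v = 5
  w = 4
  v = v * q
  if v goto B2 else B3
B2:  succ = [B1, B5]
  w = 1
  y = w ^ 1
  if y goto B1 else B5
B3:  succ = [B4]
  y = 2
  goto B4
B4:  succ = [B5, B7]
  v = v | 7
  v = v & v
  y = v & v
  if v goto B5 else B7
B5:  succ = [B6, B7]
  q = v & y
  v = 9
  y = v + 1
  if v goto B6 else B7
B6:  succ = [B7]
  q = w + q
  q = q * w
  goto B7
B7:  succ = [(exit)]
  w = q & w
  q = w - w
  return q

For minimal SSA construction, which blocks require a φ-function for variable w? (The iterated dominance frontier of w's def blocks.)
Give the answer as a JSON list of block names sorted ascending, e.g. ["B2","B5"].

Answer: ["B1", "B5", "B7"]

Working:
idom tree: B1←B0 B2←B1 B3←B1 B4←B3 B5←B1 B6←B5 B7←B1
Join-block Dom:
  B1: preds {B0,B2}: {B0} ∩ {B0,B1,B2} = {B0}; idom=B0
  B5: preds {B2,B4}: {B0,B1,B2} ∩ {B0,B1,B3,B4} = {B0,B1}; idom=B1
  B7: preds {B4,B5,B6}: {B0,B1,B3,B4} ∩ {B0,B1,B5} ∩ {B0,B1,B5,B6} = {B0,B1}; idom=B1

Frontier:
  B1←B0: walk · to B0
  B1←B2: walk B2→B1 to B0
  B5←B2: walk B2 to B1
  B5←B4: walk B4→B3 to B1
  B7←B4: walk B4→B3 to B1
  B7←B5: walk B5 to B1
  B7←B6: walk B6→B5 to B1
  B0: DF=∅
  B1: DF={B1}
  B2: DF={B1,B5}
  B3: DF={B5,B7}
  B4: DF={B5,B7}
  B5: DF={B7}
  B6: DF={B7}
  B7: DF=∅

φ for w: defs {B1,B2,B7}
  DF⁺ = {B1,B5,B7}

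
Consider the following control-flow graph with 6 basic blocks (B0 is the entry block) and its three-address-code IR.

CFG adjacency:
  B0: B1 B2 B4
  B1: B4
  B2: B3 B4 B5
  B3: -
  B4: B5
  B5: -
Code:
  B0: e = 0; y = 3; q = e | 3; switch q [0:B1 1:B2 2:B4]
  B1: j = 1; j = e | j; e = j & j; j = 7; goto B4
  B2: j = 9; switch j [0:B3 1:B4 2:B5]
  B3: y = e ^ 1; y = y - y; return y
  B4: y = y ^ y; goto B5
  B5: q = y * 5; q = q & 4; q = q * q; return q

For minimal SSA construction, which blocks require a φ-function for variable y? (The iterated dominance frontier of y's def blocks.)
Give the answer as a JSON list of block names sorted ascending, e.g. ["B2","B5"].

idom tree: B1←B0 B2←B0 B3←B2 B4←B0 B5←B0
Dom∩ at merges:
  B4: preds {B0,B1,B2}: {B0} ∩ {B0,B1} ∩ {B0,B2} = {B0}; idom=B0
  B5: preds {B2,B4}: {B0,B2} ∩ {B0,B4} = {B0}; idom=B0

DF walk-up:
  B4←B0: walk · to B0
  B4←B1: walk B1 to B0
  B4←B2: walk B2 to B0
  B5←B2: walk B2 to B0
  B5←B4: walk B4 to B0
  B0: DF=∅
  B1: DF={B4}
  B2: DF={B4,B5}
  B3: DF=∅
  B4: DF={B5}
  B5: DF=∅

φ for y: defs {B0,B3,B4}
  DF⁺ = {B5}

Answer: ["B5"]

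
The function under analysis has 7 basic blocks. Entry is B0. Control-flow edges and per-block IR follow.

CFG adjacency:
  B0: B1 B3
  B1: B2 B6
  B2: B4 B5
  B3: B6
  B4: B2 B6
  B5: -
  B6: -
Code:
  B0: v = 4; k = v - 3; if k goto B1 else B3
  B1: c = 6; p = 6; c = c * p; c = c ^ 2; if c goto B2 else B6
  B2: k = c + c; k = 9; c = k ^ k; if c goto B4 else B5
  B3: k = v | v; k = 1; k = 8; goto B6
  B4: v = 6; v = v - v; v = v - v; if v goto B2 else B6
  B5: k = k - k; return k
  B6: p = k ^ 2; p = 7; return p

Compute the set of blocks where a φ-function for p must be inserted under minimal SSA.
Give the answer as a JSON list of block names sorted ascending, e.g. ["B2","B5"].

Answer: ["B6"]

Working:
idom tree: B1←B0 B2←B1 B3←B0 B4←B2 B5←B2 B6←B0
Join-block Dom:
  B2: preds {B1,B4}: {B0,B1} ∩ {B0,B1,B2,B4} = {B0,B1}; idom=B1
  B6: preds {B1,B3,B4}: {B0,B1} ∩ {B0,B3} ∩ {B0,B1,B2,B4} = {B0}; idom=B0

Frontier:
  B2←B1: walk · to B1
  B2←B4: walk B4→B2 to B1
  B6←B1: walk B1 to B0
  B6←B3: walk B3 to B0
  B6←B4: walk B4→B2→B1 to B0
  DF(B0)=∅
  DF(B1)={B6}
  DF(B2)={B2,B6}
  DF(B3)={B6}
  DF(B4)={B2,B6}
  DF(B5)=∅
  DF(B6)=∅

φ for p: defs {B1,B6}
  DF⁺ = {B6}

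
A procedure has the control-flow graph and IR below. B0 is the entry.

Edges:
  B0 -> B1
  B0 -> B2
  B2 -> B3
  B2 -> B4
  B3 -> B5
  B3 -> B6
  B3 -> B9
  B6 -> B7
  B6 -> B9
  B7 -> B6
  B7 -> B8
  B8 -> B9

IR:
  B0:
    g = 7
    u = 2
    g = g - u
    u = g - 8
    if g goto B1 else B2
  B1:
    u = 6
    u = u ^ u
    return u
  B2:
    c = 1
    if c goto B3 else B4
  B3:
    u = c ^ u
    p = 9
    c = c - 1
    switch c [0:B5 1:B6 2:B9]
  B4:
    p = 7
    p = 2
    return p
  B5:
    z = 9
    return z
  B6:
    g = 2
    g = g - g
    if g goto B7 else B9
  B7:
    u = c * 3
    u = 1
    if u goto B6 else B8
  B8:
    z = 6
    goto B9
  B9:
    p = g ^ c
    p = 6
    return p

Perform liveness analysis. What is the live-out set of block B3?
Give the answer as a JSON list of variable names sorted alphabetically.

Answer: ["c", "g"]

Derivation:
def/use:
  B0: {g,u} / ∅
  B1: {u} / ∅
  B2: {c} / ∅
  B3: {c,p,u} / {c,u}
  B4: {p} / ∅
  B5: {z} / ∅
  B6: {g} / ∅
  B7: {u} / {c}
  B8: {z} / ∅
  B9: {p} / {c,g}

Live sets:
  live B0: ∅→{g,u}
  live B1: ∅→∅
  live B2: {g,u}→{c,g,u}
  live B3: {c,g,u}→{c,g}
  live B4: ∅→∅
  live B5: ∅→∅
  live B6: {c}→{c,g}
  live B7: {c,g}→{c,g}
  live B8: {c,g}→{c,g}
  live B9: {c,g}→∅

live-out(B3) = ["c", "g"]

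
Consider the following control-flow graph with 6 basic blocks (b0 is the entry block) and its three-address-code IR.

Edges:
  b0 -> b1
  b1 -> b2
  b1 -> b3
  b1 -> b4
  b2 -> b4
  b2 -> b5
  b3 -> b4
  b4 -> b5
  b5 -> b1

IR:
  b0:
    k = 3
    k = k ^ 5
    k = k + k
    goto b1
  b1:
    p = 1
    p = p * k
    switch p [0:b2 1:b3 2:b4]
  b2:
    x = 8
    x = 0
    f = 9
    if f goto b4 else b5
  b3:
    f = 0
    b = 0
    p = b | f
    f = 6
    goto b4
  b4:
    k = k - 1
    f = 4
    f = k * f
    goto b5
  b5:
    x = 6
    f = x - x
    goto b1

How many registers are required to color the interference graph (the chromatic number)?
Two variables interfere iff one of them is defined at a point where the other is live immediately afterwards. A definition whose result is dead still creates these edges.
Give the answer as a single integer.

Answer: 3

Derivation:
def/use:
  b0 def {k} use ∅
  b1 def {p} use {k}
  b2 def {f,x} use ∅
  b3 def {b,f,p} use ∅
  b4 def {f,k} use {k}
  b5 def {f,x} use ∅

Live sets:
  live b0: ∅→{k}
  live b1: {k}→{k}
  live b2: {k}→{k}
  live b3: {k}→{k}
  live b4: {k}→{k}
  live b5: {k}→{k}

Interference:
  b — {f,k}
  f — {b,k}
  k — {b,f,p,x}
  p — {k}
  x — {k}

Chromatic number:
  clique {b,f,k} ⇒ need ≥ 3
  assign b→r1 f→r2 k→r0 p→r1 x→r1 — no edge inside a register ⇒ χ ≤ 3
  χ = 3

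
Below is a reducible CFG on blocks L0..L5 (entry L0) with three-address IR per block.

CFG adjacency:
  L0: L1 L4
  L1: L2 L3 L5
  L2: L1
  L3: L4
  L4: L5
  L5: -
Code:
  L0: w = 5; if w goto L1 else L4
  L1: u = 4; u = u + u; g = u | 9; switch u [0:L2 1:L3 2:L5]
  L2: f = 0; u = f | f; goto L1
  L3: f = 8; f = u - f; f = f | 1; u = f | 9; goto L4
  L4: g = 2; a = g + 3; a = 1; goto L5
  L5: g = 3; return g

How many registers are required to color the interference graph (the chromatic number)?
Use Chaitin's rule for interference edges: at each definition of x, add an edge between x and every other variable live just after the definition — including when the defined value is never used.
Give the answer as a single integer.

Answer: 2

Analysis:
Per-block:
  L0 def {w} use ∅
  L1 def {g,u} use ∅
  L2 def {f,u} use ∅
  L3 def {f,u} use {u}
  L4 def {a,g} use ∅
  L5 def {g} use ∅

Live sets:
  L0 li=∅ lo=∅
  L1 li=∅ lo={u}
  L2 li=∅ lo=∅
  L3 li={u} lo=∅
  L4 li=∅ lo=∅
  L5 li=∅ lo=∅

Interference:
  a — ∅
  f — {u}
  g — {u}
  u — {f,g}
  w — ∅

Chromatic number:
  lower bound: {f,u} mutually conflict ⇒ χ ≥ 2
  assign a→c0 f→c1 g→c1 u→c0 w→c0 — no edge inside a register ⇒ χ ≤ 2
  χ = 2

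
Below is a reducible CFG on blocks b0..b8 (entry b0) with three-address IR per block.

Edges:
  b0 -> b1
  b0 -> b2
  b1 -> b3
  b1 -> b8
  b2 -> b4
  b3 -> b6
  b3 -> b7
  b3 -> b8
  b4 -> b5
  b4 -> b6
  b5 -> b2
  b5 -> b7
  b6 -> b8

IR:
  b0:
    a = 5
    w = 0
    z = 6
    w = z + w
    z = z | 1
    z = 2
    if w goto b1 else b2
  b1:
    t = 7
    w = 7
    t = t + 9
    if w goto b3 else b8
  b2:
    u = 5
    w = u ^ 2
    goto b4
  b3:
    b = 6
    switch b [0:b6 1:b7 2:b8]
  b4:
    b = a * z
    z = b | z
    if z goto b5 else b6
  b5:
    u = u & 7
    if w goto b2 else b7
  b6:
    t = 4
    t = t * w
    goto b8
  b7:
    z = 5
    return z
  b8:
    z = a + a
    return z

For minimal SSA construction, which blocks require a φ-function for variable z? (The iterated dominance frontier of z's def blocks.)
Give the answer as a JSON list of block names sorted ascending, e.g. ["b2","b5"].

Answer: ["b2", "b6", "b7", "b8"]

Analysis:
idom tree: b1←b0 b2←b0 b3←b1 b4←b2 b5←b4 b6←b0 b7←b0 b8←b0
Dom∩ at merges:
  b2: preds {b0,b5}: {b0} ∩ {b0,b2,b4,b5} = {b0}; idom=b0
  b6: preds {b3,b4}: {b0,b1,b3} ∩ {b0,b2,b4} = {b0}; idom=b0
  b7: preds {b3,b5}: {b0,b1,b3} ∩ {b0,b2,b4,b5} = {b0}; idom=b0
  b8: preds {b1,b3,b6}: {b0,b1} ∩ {b0,b1,b3} ∩ {b0,b6} = {b0}; idom=b0

DF walk-up:
  b2←b0: walk · to b0
  b2←b5: walk b5→b4→b2 to b0
  b6←b3: walk b3→b1 to b0
  b6←b4: walk b4→b2 to b0
  b7←b3: walk b3→b1 to b0
  b7←b5: walk b5→b4→b2 to b0
  b8←b1: walk b1 to b0
  b8←b3: walk b3→b1 to b0
  b8←b6: walk b6 to b0
  b0 → ∅
  b1 → {b6,b7,b8}
  b2 → {b2,b6,b7}
  b3 → {b6,b7,b8}
  b4 → {b2,b6,b7}
  b5 → {b2,b7}
  b6 → {b8}
  b7 → ∅
  b8 → ∅

φ for z: defs {b0,b4,b7,b8}
  DF⁺ = {b2,b6,b7,b8}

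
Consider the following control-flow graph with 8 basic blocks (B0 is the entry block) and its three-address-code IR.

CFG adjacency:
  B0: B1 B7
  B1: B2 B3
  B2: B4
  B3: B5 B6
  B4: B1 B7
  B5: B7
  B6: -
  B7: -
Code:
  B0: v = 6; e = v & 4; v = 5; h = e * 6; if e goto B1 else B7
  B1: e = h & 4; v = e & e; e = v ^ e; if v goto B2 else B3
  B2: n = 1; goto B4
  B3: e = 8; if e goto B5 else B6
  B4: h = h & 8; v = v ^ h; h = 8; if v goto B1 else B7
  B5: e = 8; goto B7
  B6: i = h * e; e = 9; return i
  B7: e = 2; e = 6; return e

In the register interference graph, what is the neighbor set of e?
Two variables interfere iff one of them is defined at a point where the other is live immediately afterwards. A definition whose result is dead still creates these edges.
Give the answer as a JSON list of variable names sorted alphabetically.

Answer: ["h", "i", "v"]

Analysis:
Per-block:
  B0: def={e,h,v} ue=∅
  B1: def={e,v} ue={h}
  B2: def={n} ue=∅
  B3: def={e} ue=∅
  B4: def={h,v} ue={h,v}
  B5: def={e} ue=∅
  B6: def={e,i} ue={e,h}
  B7: def={e} ue=∅

Backward fixpoint:
  B0 li=∅ lo={h}
  B1 li={h} lo={h,v}
  B2 li={h,v} lo={h,v}
  B3 li={h} lo={e,h}
  B4 li={h,v} lo={h}
  B5 li=∅ lo=∅
  B6 li={e,h} lo=∅
  B7 li=∅ lo=∅

Interference:
  e: {h,i,v}
  h: {e,n,v}
  i: {e}
  n: {h,v}
  v: {e,h,n}

N(e) = ["h", "i", "v"]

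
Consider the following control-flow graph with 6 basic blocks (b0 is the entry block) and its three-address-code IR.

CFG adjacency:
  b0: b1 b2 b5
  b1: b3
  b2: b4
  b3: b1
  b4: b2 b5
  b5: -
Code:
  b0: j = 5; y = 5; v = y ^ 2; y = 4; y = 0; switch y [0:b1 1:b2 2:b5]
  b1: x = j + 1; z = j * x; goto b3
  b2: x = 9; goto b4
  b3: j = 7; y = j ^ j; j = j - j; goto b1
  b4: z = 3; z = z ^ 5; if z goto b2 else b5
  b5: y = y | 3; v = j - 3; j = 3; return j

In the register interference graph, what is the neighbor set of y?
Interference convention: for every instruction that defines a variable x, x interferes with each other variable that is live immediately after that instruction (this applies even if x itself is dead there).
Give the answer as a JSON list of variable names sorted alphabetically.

Per-block:
  b0: {j,v,y} / ∅
  b1: {x,z} / {j}
  b2: {x} / ∅
  b3: {j,y} / ∅
  b4: {z} / ∅
  b5: {j,v,y} / {j,y}

Backward fixpoint:
  b0: in=∅ out={j,y}
  b1: in={j} out=∅
  b2: in={j,y} out={j,y}
  b3: in=∅ out={j}
  b4: in={j,y} out={j,y}
  b5: in={j,y} out=∅

Interfere edges:
  j↔{v,x,y,z}
  v↔{j}
  x↔{j,y}
  y↔{j,x,z}
  z↔{j,y}

N(y) = ["j", "x", "z"]

Answer: ["j", "x", "z"]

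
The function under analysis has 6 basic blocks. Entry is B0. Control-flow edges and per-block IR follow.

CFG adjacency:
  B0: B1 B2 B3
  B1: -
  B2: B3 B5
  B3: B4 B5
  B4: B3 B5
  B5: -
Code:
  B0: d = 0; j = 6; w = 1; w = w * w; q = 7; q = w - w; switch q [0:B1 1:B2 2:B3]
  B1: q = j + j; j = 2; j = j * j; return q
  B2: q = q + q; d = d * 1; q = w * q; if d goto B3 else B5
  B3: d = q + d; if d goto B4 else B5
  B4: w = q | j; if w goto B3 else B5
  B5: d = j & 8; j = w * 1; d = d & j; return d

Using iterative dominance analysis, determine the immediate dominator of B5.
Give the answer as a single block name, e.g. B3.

Answer: B0

Working:
idom tree: B1←B0 B2←B0 B3←B0 B4←B3 B5←B0
Dom∩ at merges:
  B3: preds {B0,B2,B4}: {B0} ∩ {B0,B2} ∩ {B0,B3,B4} = {B0}; idom=B0
  B5: preds {B2,B3,B4}: {B0,B2} ∩ {B0,B3} ∩ {B0,B3,B4} = {B0}; idom=B0

idom(B5) = B0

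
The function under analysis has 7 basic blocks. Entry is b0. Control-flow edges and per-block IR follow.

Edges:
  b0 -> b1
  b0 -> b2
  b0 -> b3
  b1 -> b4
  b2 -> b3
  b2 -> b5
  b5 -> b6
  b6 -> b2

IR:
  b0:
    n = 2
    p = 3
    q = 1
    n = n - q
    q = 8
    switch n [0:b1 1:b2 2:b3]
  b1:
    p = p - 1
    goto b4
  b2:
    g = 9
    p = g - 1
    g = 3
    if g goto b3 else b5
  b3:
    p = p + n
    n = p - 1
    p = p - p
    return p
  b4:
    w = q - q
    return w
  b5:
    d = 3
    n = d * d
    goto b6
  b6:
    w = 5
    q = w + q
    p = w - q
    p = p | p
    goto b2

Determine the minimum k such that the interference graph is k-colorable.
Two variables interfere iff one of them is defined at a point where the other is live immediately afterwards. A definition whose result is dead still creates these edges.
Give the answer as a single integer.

def/use:
  b0: def={n,p,q} ue=∅
  b1: def={p} ue={p}
  b2: def={g,p} ue=∅
  b3: def={n,p} ue={n,p}
  b4: def={w} ue={q}
  b5: def={d,n} ue=∅
  b6: def={p,q,w} ue={q}

Liveness:
  b0 li=∅ lo={n,p,q}
  b1 li={p,q} lo={q}
  b2 li={n,q} lo={n,p,q}
  b3 li={n,p} lo=∅
  b4 li={q} lo=∅
  b5 li={q} lo={n,q}
  b6 li={n,q} lo={n,q}

Conflict graph:
  d↔{q}
  g↔{n,p,q}
  n↔{g,p,q,w}
  p↔{g,n,q}
  q↔{d,g,n,p,w}
  w↔{n,q}

Chromatic number:
  lower bound: {g,n,p,q} mutually conflict ⇒ χ ≥ 4
  assign d→r1 g→r2 n→r1 p→r3 q→r0 w→r2 — no edge inside a register ⇒ χ ≤ 4
  χ = 4

Answer: 4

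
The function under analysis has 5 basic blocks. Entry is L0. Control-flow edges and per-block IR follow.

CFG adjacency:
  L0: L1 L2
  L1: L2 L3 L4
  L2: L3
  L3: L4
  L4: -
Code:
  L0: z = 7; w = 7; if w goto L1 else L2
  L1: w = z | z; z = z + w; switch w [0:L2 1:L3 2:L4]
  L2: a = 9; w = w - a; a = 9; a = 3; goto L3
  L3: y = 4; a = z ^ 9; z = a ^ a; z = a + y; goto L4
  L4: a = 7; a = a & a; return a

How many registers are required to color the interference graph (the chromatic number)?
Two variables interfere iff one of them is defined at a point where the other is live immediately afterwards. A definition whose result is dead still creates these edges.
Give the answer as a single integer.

def/use:
  L0 def {w,z} use ∅
  L1 def {w,z} use {z}
  L2 def {a,w} use {w}
  L3 def {a,y,z} use {z}
  L4 def {a} use ∅

Liveness:
  L0: in=∅ out={w,z}
  L1: in={z} out={w,z}
  L2: in={w,z} out={z}
  L3: in={z} out=∅
  L4: in=∅ out=∅

Interference:
  a↔{w,y,z}
  w↔{a,z}
  y↔{a,z}
  z↔{a,w,y}

Registers:
  {a,w,z} pairwise interfere (3-clique) ⇒ χ ≥ 3
  3-colouring: c0={a}  c1={z}  c2={w,y}
  χ = 3

Answer: 3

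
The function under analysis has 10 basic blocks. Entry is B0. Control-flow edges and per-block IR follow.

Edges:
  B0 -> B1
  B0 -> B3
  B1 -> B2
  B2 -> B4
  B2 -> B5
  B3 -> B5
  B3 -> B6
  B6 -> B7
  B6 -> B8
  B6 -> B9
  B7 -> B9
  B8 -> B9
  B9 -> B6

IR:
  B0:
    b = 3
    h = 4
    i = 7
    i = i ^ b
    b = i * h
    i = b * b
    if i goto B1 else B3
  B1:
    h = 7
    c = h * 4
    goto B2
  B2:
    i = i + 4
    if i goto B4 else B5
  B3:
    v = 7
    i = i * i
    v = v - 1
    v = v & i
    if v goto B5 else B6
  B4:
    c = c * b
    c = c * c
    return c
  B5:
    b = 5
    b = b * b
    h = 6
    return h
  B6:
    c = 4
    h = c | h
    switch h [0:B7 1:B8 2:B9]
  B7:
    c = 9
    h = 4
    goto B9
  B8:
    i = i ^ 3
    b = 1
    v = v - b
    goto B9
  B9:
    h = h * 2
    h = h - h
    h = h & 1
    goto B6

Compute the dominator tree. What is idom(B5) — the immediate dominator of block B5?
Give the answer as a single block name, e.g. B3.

idom tree: B1←B0 B2←B1 B3←B0 B4←B2 B5←B0 B6←B3 B7←B6 B8←B6 B9←B6
Dom at joins:
  B5: preds {B2,B3}: {B0,B1,B2} ∩ {B0,B3} = {B0}; idom=B0
  B6: preds {B3,B9}: {B0,B3} ∩ {B0,B3,B6,B9} = {B0,B3}; idom=B3
  B9: preds {B6,B7,B8}: {B0,B3,B6} ∩ {B0,B3,B6,B7} ∩ {B0,B3,B6,B8} = {B0,B3,B6}; idom=B6

idom(B5) = B0

Answer: B0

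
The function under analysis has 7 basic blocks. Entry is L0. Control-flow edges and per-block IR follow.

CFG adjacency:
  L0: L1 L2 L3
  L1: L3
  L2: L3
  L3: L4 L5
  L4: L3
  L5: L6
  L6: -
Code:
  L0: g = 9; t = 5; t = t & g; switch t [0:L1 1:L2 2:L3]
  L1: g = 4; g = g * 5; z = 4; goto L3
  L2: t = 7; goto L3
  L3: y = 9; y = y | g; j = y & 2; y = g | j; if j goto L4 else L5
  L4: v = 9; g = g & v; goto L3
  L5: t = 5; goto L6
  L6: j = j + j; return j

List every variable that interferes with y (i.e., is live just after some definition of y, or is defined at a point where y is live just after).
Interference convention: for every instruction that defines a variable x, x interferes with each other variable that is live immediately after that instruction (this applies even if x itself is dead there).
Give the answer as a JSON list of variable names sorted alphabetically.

def/use:
  L0 def {g,t} use ∅
  L1 def {g,z} use ∅
  L2 def {t} use ∅
  L3 def {j,y} use {g}
  L4 def {g,v} use {g}
  L5 def {t} use ∅
  L6 def {j} use {j}

Live sets:
  L0 li=∅ lo={g}
  L1 li=∅ lo={g}
  L2 li={g} lo={g}
  L3 li={g} lo={g,j}
  L4 li={g} lo={g}
  L5 li={j} lo={j}
  L6 li={j} lo=∅

Conflict graph:
  g: {j,t,v,y,z}
  j: {g,t,y}
  t: {g,j}
  v: {g}
  y: {g,j}
  z: {g}

N(y) = ["g", "j"]

Answer: ["g", "j"]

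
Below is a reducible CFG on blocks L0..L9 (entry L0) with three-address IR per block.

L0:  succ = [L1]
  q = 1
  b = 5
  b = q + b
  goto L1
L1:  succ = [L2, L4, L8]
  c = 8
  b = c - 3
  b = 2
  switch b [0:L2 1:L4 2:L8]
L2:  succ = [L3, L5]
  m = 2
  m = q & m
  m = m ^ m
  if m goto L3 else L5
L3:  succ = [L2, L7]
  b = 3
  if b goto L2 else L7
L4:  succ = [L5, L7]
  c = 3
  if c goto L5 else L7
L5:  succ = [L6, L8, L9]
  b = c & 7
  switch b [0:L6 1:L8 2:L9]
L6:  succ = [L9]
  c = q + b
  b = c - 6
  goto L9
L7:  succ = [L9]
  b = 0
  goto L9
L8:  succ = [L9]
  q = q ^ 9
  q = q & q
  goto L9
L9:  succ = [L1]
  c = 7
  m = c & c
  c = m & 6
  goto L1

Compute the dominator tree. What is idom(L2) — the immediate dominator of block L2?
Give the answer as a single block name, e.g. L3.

Answer: L1

Derivation:
idom tree: L1←L0 L2←L1 L3←L2 L4←L1 L5←L1 L6←L5 L7←L1 L8←L1 L9←L1
Dom at joins:
  L1: preds {L0,L9}: {L0} ∩ {L0,L1,L9} = {L0}; idom=L0
  L2: preds {L1,L3}: {L0,L1} ∩ {L0,L1,L2,L3} = {L0,L1}; idom=L1
  L5: preds {L2,L4}: {L0,L1,L2} ∩ {L0,L1,L4} = {L0,L1}; idom=L1
  L7: preds {L3,L4}: {L0,L1,L2,L3} ∩ {L0,L1,L4} = {L0,L1}; idom=L1
  L8: preds {L1,L5}: {L0,L1} ∩ {L0,L1,L5} = {L0,L1}; idom=L1
  L9: preds {L5,L6,L7,L8}: {L0,L1,L5} ∩ {L0,L1,L5,L6} ∩ {L0,L1,L7} ∩ {L0,L1,L8} = {L0,L1}; idom=L1

idom(L2) = L1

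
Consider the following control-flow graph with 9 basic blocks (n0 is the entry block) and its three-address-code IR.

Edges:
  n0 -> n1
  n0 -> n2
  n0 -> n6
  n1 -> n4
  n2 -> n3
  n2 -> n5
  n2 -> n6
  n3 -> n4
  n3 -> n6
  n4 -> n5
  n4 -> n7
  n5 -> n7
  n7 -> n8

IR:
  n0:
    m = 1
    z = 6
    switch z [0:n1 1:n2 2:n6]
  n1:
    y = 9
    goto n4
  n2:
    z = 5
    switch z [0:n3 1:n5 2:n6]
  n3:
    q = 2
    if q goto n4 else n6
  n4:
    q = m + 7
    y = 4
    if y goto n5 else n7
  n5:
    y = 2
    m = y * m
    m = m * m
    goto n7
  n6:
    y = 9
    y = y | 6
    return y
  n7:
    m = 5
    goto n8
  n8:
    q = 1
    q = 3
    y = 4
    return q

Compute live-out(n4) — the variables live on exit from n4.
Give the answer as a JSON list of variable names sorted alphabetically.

Answer: ["m"]

Derivation:
def/use:
  n0 def {m,z} use ∅
  n1 def {y} use ∅
  n2 def {z} use ∅
  n3 def {q} use ∅
  n4 def {q,y} use {m}
  n5 def {m,y} use {m}
  n6 def {y} use ∅
  n7 def {m} use ∅
  n8 def {q,y} use ∅

Backward fixpoint:
  n0: in=∅ out={m}
  n1: in={m} out={m}
  n2: in={m} out={m}
  n3: in={m} out={m}
  n4: in={m} out={m}
  n5: in={m} out=∅
  n6: in=∅ out=∅
  n7: in=∅ out=∅
  n8: in=∅ out=∅

live-out(n4) = ["m"]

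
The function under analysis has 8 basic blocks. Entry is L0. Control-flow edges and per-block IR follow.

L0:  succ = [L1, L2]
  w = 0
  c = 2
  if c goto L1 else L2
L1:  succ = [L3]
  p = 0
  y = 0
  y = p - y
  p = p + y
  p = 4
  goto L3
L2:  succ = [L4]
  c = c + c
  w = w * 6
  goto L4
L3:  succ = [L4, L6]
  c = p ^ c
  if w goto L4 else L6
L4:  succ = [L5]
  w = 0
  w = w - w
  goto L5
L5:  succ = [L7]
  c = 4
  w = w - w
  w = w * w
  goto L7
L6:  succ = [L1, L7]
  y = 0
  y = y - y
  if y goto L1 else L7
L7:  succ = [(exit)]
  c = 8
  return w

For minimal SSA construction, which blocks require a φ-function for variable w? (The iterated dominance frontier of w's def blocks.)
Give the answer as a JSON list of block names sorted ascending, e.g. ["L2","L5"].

idom tree: L1←L0 L2←L0 L3←L1 L4←L0 L5←L4 L6←L3 L7←L0
Dom∩ at merges:
  L1: preds {L0,L6}: {L0} ∩ {L0,L1,L3,L6} = {L0}; idom=L0
  L4: preds {L2,L3}: {L0,L2} ∩ {L0,L1,L3} = {L0}; idom=L0
  L7: preds {L5,L6}: {L0,L4,L5} ∩ {L0,L1,L3,L6} = {L0}; idom=L0

DF walk-up:
  L1←L0: walk · to L0
  L1←L6: walk L6→L3→L1 to L0
  L4←L2: walk L2 to L0
  L4←L3: walk L3→L1 to L0
  L7←L5: walk L5→L4 to L0
  L7←L6: walk L6→L3→L1 to L0
  L0: DF=∅
  L1: DF={L1,L4,L7}
  L2: DF={L4}
  L3: DF={L1,L4,L7}
  L4: DF={L7}
  L5: DF={L7}
  L6: DF={L1,L7}
  L7: DF=∅

φ for w: defs {L0,L2,L4,L5}
  DF⁺ = {L4,L7}

Answer: ["L4", "L7"]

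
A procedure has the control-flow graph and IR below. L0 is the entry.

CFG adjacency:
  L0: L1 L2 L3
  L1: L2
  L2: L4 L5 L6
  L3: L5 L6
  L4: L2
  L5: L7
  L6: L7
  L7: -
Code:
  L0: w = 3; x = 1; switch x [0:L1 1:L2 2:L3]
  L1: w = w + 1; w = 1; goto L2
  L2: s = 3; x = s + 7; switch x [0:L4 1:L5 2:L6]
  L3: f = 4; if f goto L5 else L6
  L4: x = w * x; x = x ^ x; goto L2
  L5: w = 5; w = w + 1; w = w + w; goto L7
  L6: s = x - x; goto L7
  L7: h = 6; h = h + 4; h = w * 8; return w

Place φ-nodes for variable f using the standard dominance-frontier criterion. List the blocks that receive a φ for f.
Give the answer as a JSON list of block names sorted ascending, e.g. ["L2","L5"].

Answer: ["L5", "L6", "L7"]

Analysis:
idom tree: L1←L0 L2←L0 L3←L0 L4←L2 L5←L0 L6←L0 L7←L0
Dom at joins:
  L2: preds {L0,L1,L4}: {L0} ∩ {L0,L1} ∩ {L0,L2,L4} = {L0}; idom=L0
  L5: preds {L2,L3}: {L0,L2} ∩ {L0,L3} = {L0}; idom=L0
  L6: preds {L2,L3}: {L0,L2} ∩ {L0,L3} = {L0}; idom=L0
  L7: preds {L5,L6}: {L0,L5} ∩ {L0,L6} = {L0}; idom=L0

Frontier:
  L2←L0: walk · to L0
  L2←L1: walk L1 to L0
  L2←L4: walk L4→L2 to L0
  L5←L2: walk L2 to L0
  L5←L3: walk L3 to L0
  L6←L2: walk L2 to L0
  L6←L3: walk L3 to L0
  L7←L5: walk L5 to L0
  L7←L6: walk L6 to L0
  L0: DF=∅
  L1: DF={L2}
  L2: DF={L2,L5,L6}
  L3: DF={L5,L6}
  L4: DF={L2}
  L5: DF={L7}
  L6: DF={L7}
  L7: DF=∅

φ for f: defs {L3}
  DF⁺ = {L5,L6,L7}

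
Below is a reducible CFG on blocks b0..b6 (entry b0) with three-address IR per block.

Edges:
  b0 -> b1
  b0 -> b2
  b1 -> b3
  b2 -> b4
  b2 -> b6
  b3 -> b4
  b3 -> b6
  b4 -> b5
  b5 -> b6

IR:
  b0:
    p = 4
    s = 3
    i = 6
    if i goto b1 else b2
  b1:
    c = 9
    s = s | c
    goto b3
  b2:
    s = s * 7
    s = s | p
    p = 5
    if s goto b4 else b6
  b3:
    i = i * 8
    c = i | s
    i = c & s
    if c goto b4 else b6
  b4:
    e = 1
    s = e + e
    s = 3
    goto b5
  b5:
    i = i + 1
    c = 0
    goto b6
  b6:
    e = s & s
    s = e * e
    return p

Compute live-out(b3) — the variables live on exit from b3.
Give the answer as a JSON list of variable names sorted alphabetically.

def/use:
  b0: def={i,p,s} ue=∅
  b1: def={c,s} ue={s}
  b2: def={p,s} ue={p,s}
  b3: def={c,i} ue={i,s}
  b4: def={e,s} ue=∅
  b5: def={c,i} ue={i}
  b6: def={e,s} ue={p,s}

Liveness:
  live b0: ∅→{i,p,s}
  live b1: {i,p,s}→{i,p,s}
  live b2: {i,p,s}→{i,p,s}
  live b3: {i,p,s}→{i,p,s}
  live b4: {i,p}→{i,p,s}
  live b5: {i,p,s}→{p,s}
  live b6: {p,s}→∅

live-out(b3) = ["i", "p", "s"]

Answer: ["i", "p", "s"]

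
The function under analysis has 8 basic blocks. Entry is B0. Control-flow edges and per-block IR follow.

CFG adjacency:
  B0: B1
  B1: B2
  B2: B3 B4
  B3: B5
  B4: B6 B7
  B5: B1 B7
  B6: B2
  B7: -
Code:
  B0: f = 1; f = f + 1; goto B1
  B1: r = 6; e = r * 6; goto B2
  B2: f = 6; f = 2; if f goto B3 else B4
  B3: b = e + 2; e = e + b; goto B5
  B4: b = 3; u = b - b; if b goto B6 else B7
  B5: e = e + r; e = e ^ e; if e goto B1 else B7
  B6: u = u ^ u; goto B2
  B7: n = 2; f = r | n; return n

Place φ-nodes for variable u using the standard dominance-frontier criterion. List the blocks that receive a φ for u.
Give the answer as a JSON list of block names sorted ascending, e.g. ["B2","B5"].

Answer: ["B1", "B2", "B7"]

Derivation:
idom tree: B1←B0 B2←B1 B3←B2 B4←B2 B5←B3 B6←B4 B7←B2
Dom at joins:
  B1: preds {B0,B5}: {B0} ∩ {B0,B1,B2,B3,B5} = {B0}; idom=B0
  B2: preds {B1,B6}: {B0,B1} ∩ {B0,B1,B2,B4,B6} = {B0,B1}; idom=B1
  B7: preds {B4,B5}: {B0,B1,B2,B4} ∩ {B0,B1,B2,B3,B5} = {B0,B1,B2}; idom=B2

DF walk-up:
  B1←B0: walk · to B0
  B1←B5: walk B5→B3→B2→B1 to B0
  B2←B1: walk · to B1
  B2←B6: walk B6→B4→B2 to B1
  B7←B4: walk B4 to B2
  B7←B5: walk B5→B3 to B2
  B0: DF=∅
  B1: DF={B1}
  B2: DF={B1,B2}
  B3: DF={B1,B7}
  B4: DF={B2,B7}
  B5: DF={B1,B7}
  B6: DF={B2}
  B7: DF=∅

φ for u: defs {B4,B6}
  DF⁺ = {B1,B2,B7}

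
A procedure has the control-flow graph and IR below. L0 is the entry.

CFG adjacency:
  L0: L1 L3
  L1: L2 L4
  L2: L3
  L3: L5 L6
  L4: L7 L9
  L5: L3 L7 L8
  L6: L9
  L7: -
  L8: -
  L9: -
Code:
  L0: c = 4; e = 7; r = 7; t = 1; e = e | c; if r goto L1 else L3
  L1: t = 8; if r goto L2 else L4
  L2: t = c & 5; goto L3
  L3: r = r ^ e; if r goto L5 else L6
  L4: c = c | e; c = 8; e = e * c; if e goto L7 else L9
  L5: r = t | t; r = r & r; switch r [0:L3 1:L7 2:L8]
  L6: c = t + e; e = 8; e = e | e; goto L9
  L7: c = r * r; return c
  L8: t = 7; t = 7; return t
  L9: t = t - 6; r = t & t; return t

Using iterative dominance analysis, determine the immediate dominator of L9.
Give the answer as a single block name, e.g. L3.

Answer: L0

Derivation:
idom tree: L1←L0 L2←L1 L3←L0 L4←L1 L5←L3 L6←L3 L7←L0 L8←L5 L9←L0
Dom at joins:
  L3: preds {L0,L2,L5}: {L0} ∩ {L0,L1,L2} ∩ {L0,L3,L5} = {L0}; idom=L0
  L7: preds {L4,L5}: {L0,L1,L4} ∩ {L0,L3,L5} = {L0}; idom=L0
  L9: preds {L4,L6}: {L0,L1,L4} ∩ {L0,L3,L6} = {L0}; idom=L0

idom(L9) = L0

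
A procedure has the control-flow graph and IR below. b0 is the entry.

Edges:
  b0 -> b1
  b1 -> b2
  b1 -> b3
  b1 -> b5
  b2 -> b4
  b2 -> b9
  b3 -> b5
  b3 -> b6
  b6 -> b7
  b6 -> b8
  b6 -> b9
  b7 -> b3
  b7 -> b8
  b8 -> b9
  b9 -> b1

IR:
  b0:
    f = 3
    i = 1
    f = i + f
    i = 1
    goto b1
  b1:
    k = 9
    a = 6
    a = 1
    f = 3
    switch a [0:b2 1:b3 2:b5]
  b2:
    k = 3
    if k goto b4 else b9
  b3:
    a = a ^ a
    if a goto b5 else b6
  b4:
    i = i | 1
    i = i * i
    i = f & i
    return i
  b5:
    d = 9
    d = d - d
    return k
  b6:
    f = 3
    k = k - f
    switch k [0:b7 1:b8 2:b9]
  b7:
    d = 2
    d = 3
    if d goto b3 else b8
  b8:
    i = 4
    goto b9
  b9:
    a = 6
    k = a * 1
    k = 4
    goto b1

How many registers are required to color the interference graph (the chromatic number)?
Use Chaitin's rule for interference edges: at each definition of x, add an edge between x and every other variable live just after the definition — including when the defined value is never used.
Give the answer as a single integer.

def/use:
  b0: def={f,i} ue=∅
  b1: def={a,f,k} ue=∅
  b2: def={k} ue=∅
  b3: def={a} ue={a}
  b4: def={i} ue={f,i}
  b5: def={d} ue={k}
  b6: def={f,k} ue={k}
  b7: def={d} ue=∅
  b8: def={i} ue=∅
  b9: def={a,k} ue=∅

Liveness:
  live b0: ∅→{i}
  live b1: {i}→{a,f,i,k}
  live b2: {f,i}→{f,i}
  live b3: {a,i,k}→{a,i,k}
  live b4: {f,i}→∅
  live b5: {k}→∅
  live b6: {a,i,k}→{a,i,k}
  live b7: {a,i,k}→{a,i,k}
  live b8: ∅→{i}
  live b9: {i}→{i}

Interference:
  a↔{d,f,i,k}
  d↔{a,i,k}
  f↔{a,i,k}
  i↔{a,d,f,k}
  k↔{a,d,f,i}

Chromatic number:
  lower bound: {a,d,i,k} mutually conflict ⇒ χ ≥ 4
  assign a→R0 d→R3 f→R3 i→R1 k→R2 — no edge inside a register ⇒ χ ≤ 4
  χ = 4

Answer: 4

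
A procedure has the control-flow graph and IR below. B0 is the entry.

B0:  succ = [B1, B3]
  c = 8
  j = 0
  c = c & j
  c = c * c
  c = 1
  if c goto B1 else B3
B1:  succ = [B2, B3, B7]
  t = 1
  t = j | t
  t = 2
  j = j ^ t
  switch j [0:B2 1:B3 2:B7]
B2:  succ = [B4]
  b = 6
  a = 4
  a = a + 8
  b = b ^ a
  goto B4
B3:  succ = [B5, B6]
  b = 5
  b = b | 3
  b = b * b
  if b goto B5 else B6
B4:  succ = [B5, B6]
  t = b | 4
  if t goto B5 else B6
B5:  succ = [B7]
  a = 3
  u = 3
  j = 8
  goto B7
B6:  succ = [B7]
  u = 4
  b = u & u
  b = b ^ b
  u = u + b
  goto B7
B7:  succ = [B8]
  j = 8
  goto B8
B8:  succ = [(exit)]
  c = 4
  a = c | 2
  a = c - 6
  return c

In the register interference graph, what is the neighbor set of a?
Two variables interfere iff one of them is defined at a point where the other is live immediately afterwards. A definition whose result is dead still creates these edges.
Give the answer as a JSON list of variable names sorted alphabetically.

Block summaries:
  B0: {c,j} / ∅
  B1: {j,t} / {j}
  B2: {a,b} / ∅
  B3: {b} / ∅
  B4: {t} / {b}
  B5: {a,j,u} / ∅
  B6: {b,u} / ∅
  B7: {j} / ∅
  B8: {a,c} / ∅

Backward fixpoint:
  B0: in=∅ out={j}
  B1: in={j} out=∅
  B2: in=∅ out={b}
  B3: in=∅ out=∅
  B4: in={b} out=∅
  B5: in=∅ out=∅
  B6: in=∅ out=∅
  B7: in=∅ out=∅
  B8: in=∅ out=∅

Conflict graph:
  a — {b,c}
  b — {a,u}
  c — {a,j}
  j — {c,t}
  t — {j}
  u — {b}

N(a) = ["b", "c"]

Answer: ["b", "c"]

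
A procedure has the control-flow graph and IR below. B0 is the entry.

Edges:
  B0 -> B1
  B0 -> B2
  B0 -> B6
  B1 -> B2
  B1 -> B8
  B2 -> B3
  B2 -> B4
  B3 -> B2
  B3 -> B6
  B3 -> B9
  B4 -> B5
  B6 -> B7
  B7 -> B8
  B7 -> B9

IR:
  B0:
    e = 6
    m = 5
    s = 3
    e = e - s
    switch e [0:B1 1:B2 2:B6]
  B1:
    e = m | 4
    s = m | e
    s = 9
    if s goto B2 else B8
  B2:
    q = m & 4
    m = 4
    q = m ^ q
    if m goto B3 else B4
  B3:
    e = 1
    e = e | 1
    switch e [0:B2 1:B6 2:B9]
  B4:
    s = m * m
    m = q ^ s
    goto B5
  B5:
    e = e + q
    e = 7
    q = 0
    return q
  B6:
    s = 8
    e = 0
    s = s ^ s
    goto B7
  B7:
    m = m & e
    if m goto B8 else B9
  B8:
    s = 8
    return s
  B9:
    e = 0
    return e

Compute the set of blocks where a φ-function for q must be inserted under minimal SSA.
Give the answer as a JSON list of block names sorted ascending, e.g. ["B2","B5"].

Answer: ["B2", "B6", "B8", "B9"]

Analysis:
idom tree: B1←B0 B2←B0 B3←B2 B4←B2 B5←B4 B6←B0 B7←B6 B8←B0 B9←B0
Dom∩ at merges:
  B2: preds {B0,B1,B3}: {B0} ∩ {B0,B1} ∩ {B0,B2,B3} = {B0}; idom=B0
  B6: preds {B0,B3}: {B0} ∩ {B0,B2,B3} = {B0}; idom=B0
  B8: preds {B1,B7}: {B0,B1} ∩ {B0,B6,B7} = {B0}; idom=B0
  B9: preds {B3,B7}: {B0,B2,B3} ∩ {B0,B6,B7} = {B0}; idom=B0

Frontier:
  join B2 pred B0: · stop@B0
  join B2 pred B1: B1 stop@B0
  join B2 pred B3: B3→B2 stop@B0
  join B6 pred B0: · stop@B0
  join B6 pred B3: B3→B2 stop@B0
  join B8 pred B1: B1 stop@B0
  join B8 pred B7: B7→B6 stop@B0
  join B9 pred B3: B3→B2 stop@B0
  join B9 pred B7: B7→B6 stop@B0
  B0: DF=∅
  B1: DF={B2,B8}
  B2: DF={B2,B6,B9}
  B3: DF={B2,B6,B9}
  B4: DF=∅
  B5: DF=∅
  B6: DF={B8,B9}
  B7: DF={B8,B9}
  B8: DF=∅
  B9: DF=∅

φ for q: defs {B2,B5}
  DF⁺ = {B2,B6,B8,B9}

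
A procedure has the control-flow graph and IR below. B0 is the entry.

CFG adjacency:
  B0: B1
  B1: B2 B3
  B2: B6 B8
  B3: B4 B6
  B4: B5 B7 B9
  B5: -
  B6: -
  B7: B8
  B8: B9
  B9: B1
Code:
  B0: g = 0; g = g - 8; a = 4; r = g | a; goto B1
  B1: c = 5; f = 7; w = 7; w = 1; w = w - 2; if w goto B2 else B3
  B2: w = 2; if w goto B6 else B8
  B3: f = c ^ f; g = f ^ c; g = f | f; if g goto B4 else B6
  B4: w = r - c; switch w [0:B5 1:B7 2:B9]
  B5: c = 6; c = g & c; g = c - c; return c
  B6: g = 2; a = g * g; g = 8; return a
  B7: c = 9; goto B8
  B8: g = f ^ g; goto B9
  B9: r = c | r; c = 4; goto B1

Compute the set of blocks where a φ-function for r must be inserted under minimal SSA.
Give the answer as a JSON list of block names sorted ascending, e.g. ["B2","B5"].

idom tree: B1←B0 B2←B1 B3←B1 B4←B3 B5←B4 B6←B1 B7←B4 B8←B1 B9←B1
Join-block Dom:
  B1: preds {B0,B9}: {B0} ∩ {B0,B1,B9} = {B0}; idom=B0
  B6: preds {B2,B3}: {B0,B1,B2} ∩ {B0,B1,B3} = {B0,B1}; idom=B1
  B8: preds {B2,B7}: {B0,B1,B2} ∩ {B0,B1,B3,B4,B7} = {B0,B1}; idom=B1
  B9: preds {B4,B8}: {B0,B1,B3,B4} ∩ {B0,B1,B8} = {B0,B1}; idom=B1

DF walk-up:
  join B1 pred B0: · stop@B0
  join B1 pred B9: B9→B1 stop@B0
  join B6 pred B2: B2 stop@B1
  join B6 pred B3: B3 stop@B1
  join B8 pred B2: B2 stop@B1
  join B8 pred B7: B7→B4→B3 stop@B1
  join B9 pred B4: B4→B3 stop@B1
  join B9 pred B8: B8 stop@B1
  DF(B0)=∅
  DF(B1)={B1}
  DF(B2)={B6,B8}
  DF(B3)={B6,B8,B9}
  DF(B4)={B8,B9}
  DF(B5)=∅
  DF(B6)=∅
  DF(B7)={B8}
  DF(B8)={B9}
  DF(B9)={B1}

φ for r: defs {B0,B9}
  DF⁺ = {B1}

Answer: ["B1"]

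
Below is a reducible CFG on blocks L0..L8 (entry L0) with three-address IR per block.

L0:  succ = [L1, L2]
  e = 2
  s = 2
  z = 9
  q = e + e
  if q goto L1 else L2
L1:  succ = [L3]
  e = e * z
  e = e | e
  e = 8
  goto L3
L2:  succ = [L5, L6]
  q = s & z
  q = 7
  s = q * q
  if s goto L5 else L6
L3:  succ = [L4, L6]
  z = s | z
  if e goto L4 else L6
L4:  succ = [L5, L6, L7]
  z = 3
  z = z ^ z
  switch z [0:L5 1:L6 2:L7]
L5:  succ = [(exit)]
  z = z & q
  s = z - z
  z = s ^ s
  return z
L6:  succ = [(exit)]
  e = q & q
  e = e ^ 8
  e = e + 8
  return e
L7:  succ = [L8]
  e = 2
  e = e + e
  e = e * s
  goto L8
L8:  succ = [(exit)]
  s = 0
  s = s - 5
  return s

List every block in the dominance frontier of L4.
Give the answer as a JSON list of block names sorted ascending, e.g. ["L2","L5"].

idom tree: L1←L0 L2←L0 L3←L1 L4←L3 L5←L0 L6←L0 L7←L4 L8←L7
Join-block Dom:
  L5: preds {L2,L4}: {L0,L2} ∩ {L0,L1,L3,L4} = {L0}; idom=L0
  L6: preds {L2,L3,L4}: {L0,L2} ∩ {L0,L1,L3} ∩ {L0,L1,L3,L4} = {L0}; idom=L0

DF derivation:
  join L5 pred L2: L2 stop@L0
  join L5 pred L4: L4→L3→L1 stop@L0
  join L6 pred L2: L2 stop@L0
  join L6 pred L3: L3→L1 stop@L0
  join L6 pred L4: L4→L3→L1 stop@L0
  L0 → ∅
  L1 → {L5,L6}
  L2 → {L5,L6}
  L3 → {L5,L6}
  L4 → {L5,L6}
  L5 → ∅
  L6 → ∅
  L7 → ∅
  L8 → ∅

DF(L4) = ["L5", "L6"]

Answer: ["L5", "L6"]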